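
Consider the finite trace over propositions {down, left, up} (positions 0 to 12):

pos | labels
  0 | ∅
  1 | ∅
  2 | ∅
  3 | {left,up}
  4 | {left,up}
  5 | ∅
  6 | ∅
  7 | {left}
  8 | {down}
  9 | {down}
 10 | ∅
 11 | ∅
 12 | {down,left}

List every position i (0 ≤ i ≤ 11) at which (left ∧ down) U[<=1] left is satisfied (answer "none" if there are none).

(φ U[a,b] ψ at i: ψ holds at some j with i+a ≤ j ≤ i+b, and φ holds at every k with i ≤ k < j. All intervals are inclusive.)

Evaluate at each i in [0,11]:
  i=0: ✗ (no rhs in [0,1])
  i=1: ✗ (no rhs in [1,2])
  i=2: ✗ (lhs fails at k=2 before rhs at j=3)
  i=3: ✓ (rhs at j=3)
  i=4: ✓ (rhs at j=4)
  i=5: ✗ (no rhs in [5,6])
  i=6: ✗ (lhs fails at k=6 before rhs at j=7)
  i=7: ✓ (rhs at j=7)
  i=8: ✗ (no rhs in [8,9])
  i=9: ✗ (no rhs in [9,10])
  i=10: ✗ (no rhs in [10,11])
  i=11: ✗ (lhs fails at k=11 before rhs at j=12)

3, 4, 7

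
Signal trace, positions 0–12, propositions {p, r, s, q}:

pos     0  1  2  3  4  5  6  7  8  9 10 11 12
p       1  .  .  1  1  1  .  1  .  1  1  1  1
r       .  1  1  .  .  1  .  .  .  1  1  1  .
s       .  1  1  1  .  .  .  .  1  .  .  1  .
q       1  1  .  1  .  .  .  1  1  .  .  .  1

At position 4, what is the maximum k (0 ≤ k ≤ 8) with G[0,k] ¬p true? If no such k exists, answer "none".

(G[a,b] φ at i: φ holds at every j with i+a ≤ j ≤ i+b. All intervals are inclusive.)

none

¬p must hold from j=4 onward; find where it first fails.
  j=4: fails → no k works.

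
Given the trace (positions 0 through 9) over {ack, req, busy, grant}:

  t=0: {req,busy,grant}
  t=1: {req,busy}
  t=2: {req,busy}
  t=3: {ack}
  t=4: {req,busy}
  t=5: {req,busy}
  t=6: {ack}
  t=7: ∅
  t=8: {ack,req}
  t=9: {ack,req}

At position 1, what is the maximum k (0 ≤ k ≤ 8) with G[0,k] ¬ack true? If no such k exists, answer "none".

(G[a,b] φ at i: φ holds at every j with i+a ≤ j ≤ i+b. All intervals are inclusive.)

1

¬ack must hold from j=1 onward; find where it first fails.
  j=1: holds
  j=2: holds
  j=3: fails
Holds on [1,2], so largest k = 1.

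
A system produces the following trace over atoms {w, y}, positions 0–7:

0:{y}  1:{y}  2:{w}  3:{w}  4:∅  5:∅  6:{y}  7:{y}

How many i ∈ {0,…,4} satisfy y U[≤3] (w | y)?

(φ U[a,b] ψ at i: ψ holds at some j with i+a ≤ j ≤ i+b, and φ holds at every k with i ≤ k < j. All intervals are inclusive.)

4

Evaluate at each i in [0,4]:
  i=0: ✓ (rhs at j=0)
  i=1: ✓ (rhs at j=1)
  i=2: ✓ (rhs at j=2)
  i=3: ✓ (rhs at j=3)
  i=4: ✗ (lhs fails at k=4 before rhs at j=6)
Positions where it holds: {0, 1, 2, 3} → 4.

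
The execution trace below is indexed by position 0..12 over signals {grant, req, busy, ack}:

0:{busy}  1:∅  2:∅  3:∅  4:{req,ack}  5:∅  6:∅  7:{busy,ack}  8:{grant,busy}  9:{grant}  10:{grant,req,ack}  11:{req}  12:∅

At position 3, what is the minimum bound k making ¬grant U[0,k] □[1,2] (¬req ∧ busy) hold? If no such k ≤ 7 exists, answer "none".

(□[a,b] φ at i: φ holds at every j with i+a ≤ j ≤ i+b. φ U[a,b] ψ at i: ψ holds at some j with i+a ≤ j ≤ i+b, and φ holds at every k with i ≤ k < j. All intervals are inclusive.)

Need earliest j ≥ 3 with □[1,2] (¬req ∧ busy), and ¬grant at every k in [3,j-1].
  j=3: rhs fails.
  j=4: rhs fails.
  j=5: rhs fails.
  j=6: rhs holds; lhs holds on [3,5]. k = 3.

3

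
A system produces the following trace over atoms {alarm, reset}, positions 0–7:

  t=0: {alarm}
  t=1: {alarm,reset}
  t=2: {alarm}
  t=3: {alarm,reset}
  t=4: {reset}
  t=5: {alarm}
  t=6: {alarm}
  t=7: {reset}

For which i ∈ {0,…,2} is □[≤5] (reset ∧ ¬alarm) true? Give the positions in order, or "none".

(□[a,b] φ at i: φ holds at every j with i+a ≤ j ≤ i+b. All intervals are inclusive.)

none

Evaluate at each i in [0,2]:
  i=0: ✗ (fails at j=0)
  i=1: ✗ (fails at j=1)
  i=2: ✗ (fails at j=2)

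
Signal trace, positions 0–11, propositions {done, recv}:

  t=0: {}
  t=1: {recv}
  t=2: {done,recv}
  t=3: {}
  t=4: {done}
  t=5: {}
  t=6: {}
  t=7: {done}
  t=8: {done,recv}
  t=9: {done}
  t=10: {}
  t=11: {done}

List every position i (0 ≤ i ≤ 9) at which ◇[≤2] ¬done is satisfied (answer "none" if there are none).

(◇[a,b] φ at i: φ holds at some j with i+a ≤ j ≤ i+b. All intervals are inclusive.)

0, 1, 2, 3, 4, 5, 6, 8, 9

Evaluate at each i in [0,9]:
  i=0: ✓ (witness j=0)
  i=1: ✓ (witness j=1)
  i=2: ✓ (witness j=3)
  i=3: ✓ (witness j=3)
  i=4: ✓ (witness j=5)
  i=5: ✓ (witness j=5)
  i=6: ✓ (witness j=6)
  i=7: ✗ (none in [7,9])
  i=8: ✓ (witness j=10)
  i=9: ✓ (witness j=10)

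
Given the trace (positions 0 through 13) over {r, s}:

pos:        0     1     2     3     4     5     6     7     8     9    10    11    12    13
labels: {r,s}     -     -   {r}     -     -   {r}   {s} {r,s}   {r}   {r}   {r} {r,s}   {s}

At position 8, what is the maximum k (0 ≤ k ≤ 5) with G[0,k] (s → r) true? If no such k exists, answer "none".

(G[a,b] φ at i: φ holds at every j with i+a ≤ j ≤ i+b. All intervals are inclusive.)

(s → r) must hold from j=8 onward; find where it first fails.
  j=8: holds
  j=9: holds
  j=10: holds
  j=11: holds
  j=12: holds
  j=13: fails
Holds on [8,12], so largest k = 4.

4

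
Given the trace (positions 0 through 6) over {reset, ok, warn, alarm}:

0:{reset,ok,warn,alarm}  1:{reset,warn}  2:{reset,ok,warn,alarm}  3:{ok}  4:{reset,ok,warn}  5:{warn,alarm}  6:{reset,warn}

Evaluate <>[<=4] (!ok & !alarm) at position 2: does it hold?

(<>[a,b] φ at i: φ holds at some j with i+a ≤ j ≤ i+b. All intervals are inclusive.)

Yes

Check (!ok & !alarm) at each j in [2,6]:
  j=2: false
  j=3: false
  j=4: false
  j=5: false
  j=6: true
Found at j=6 → formula holds.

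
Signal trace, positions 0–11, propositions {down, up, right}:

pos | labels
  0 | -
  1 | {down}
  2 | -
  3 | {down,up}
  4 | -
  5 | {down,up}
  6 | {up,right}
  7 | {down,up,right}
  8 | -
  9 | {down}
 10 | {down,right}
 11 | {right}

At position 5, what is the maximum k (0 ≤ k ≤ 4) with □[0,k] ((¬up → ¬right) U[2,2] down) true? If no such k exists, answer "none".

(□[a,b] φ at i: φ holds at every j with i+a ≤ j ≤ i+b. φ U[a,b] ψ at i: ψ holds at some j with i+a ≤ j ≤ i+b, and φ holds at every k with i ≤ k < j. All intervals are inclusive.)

((¬up → ¬right) U[2,2] down) must hold from j=5 onward; find where it first fails.
  j=5: holds
  j=6: fails
Holds on [5,5], so largest k = 0.

0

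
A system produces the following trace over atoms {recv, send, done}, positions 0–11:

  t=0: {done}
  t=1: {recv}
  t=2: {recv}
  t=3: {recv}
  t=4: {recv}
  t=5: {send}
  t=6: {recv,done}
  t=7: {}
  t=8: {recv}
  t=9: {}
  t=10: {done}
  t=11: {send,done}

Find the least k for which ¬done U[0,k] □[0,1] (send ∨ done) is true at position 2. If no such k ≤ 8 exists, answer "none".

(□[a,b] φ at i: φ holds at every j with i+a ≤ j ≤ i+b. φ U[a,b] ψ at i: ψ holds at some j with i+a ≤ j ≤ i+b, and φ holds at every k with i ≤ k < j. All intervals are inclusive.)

Need earliest j ≥ 2 with □[0,1] (send ∨ done), and ¬done at every k in [2,j-1].
  j=2: rhs fails.
  j=3: rhs fails.
  j=4: rhs fails.
  j=5: rhs holds; lhs holds on [2,4]. k = 3.

3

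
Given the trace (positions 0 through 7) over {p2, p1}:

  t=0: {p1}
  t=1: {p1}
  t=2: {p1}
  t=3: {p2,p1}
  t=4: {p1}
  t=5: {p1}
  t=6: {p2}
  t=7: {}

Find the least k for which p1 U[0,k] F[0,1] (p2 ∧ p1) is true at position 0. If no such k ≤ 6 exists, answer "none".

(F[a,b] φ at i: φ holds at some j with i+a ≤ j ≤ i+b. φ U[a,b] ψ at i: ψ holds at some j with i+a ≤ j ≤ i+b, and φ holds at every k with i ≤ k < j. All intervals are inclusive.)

Need earliest j ≥ 0 with F[0,1] (p2 ∧ p1), and p1 at every k in [0,j-1].
  j=0: rhs fails.
  j=1: rhs fails.
  j=2: rhs holds; lhs holds on [0,1]. k = 2.

2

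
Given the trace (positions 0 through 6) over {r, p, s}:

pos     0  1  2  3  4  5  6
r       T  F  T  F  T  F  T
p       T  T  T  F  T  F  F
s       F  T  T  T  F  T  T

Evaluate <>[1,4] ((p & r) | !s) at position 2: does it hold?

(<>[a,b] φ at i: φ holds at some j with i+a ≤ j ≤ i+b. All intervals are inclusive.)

Check ((p & r) | !s) at each j in [3,6]:
  j=3: false
  j=4: true
  j=5: false
  j=6: false
Found at j=4 → formula holds.

Yes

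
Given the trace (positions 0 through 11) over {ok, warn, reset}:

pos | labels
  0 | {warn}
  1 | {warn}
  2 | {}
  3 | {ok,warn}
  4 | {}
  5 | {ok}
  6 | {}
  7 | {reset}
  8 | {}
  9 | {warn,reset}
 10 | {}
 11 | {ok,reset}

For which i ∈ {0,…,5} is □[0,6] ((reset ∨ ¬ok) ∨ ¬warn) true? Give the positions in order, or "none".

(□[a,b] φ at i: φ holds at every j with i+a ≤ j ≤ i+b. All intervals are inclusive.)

Evaluate at each i in [0,5]:
  i=0: ✗ (fails at j=3)
  i=1: ✗ (fails at j=3)
  i=2: ✗ (fails at j=3)
  i=3: ✗ (fails at j=3)
  i=4: ✓ (all of [4,10])
  i=5: ✓ (all of [5,11])

4, 5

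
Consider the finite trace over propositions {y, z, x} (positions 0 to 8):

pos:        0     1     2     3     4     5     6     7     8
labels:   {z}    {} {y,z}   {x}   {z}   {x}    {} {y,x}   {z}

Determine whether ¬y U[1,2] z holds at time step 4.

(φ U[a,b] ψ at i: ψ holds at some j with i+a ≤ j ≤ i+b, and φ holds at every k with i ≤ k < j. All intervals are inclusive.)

Need some j in [5,6] with z, and ¬y at every k in [4,j-1].
  j=5: z false.
  j=6: z false.
No j in the window works → until fails.

No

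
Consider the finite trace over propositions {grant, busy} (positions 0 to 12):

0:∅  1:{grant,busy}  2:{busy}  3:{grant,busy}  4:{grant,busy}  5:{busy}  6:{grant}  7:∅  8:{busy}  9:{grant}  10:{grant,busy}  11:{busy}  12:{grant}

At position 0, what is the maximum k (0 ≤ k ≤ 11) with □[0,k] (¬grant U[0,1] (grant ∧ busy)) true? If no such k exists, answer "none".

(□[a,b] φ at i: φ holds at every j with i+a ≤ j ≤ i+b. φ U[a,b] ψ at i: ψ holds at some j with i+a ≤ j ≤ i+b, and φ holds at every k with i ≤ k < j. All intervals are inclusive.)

4

(¬grant U[0,1] (grant ∧ busy)) must hold from j=0 onward; find where it first fails.
  j=0: holds
  j=1: holds
  j=2: holds
  j=3: holds
  j=4: holds
  j=5: fails
Holds on [0,4], so largest k = 4.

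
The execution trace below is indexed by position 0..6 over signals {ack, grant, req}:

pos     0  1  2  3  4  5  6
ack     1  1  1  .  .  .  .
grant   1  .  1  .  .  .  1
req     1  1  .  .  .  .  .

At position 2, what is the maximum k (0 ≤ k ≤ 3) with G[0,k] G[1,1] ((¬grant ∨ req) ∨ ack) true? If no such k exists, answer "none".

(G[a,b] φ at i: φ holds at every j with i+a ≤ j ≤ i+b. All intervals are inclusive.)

G[1,1] ((¬grant ∨ req) ∨ ack) must hold from j=2 onward; find where it first fails.
  j=2: holds
  j=3: holds
  j=4: holds
  j=5: fails
Holds on [2,4], so largest k = 2.

2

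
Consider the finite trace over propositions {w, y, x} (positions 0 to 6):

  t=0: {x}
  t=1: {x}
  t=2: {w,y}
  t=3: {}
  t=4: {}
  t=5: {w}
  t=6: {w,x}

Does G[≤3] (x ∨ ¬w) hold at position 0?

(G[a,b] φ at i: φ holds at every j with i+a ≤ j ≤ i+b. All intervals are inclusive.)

False

Check (x ∨ ¬w) at every j in [0,3]:
  j=0: true
  j=1: true
  j=2: false
  j=3: true
Fails at j=2 → formula fails.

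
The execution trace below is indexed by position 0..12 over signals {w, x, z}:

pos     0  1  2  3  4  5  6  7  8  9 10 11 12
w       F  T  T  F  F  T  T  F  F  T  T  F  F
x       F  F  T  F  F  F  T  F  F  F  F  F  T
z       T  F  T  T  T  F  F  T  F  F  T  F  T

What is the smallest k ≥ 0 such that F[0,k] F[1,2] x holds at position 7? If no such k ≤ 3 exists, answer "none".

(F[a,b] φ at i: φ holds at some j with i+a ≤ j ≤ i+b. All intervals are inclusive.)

3

Scan j = 7,8,… for F[1,2] x:
  j=7: fails
  j=8: fails
  j=9: fails
  j=10: holds
First hit at j=10, so smallest k = 10-7 = 3.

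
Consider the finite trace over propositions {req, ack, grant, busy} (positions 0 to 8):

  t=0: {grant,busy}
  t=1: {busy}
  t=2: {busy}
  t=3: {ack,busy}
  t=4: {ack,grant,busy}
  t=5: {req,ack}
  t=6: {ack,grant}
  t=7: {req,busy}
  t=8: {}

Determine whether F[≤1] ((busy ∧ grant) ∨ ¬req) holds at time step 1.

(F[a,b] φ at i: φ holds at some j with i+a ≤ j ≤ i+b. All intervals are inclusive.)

Check ((busy ∧ grant) ∨ ¬req) at each j in [1,2]:
  j=1: true
  j=2: true
Found at j=1 → formula holds.

Yes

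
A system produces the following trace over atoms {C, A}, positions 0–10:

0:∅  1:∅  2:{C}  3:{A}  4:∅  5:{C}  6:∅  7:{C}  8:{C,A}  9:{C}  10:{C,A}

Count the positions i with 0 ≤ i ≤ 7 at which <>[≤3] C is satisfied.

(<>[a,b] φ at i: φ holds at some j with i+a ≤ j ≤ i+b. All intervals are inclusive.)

8

Evaluate at each i in [0,7]:
  i=0: ✓ (witness j=2)
  i=1: ✓ (witness j=2)
  i=2: ✓ (witness j=2)
  i=3: ✓ (witness j=5)
  i=4: ✓ (witness j=5)
  i=5: ✓ (witness j=5)
  i=6: ✓ (witness j=7)
  i=7: ✓ (witness j=7)
Positions where it holds: {0, 1, 2, 3, 4, 5, 6, 7} → 8.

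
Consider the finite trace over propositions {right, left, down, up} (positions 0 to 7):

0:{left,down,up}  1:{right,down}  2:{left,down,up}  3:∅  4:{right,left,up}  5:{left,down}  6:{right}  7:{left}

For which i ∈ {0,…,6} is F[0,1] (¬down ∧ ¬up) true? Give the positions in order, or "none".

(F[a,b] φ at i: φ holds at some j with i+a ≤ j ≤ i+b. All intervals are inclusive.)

2, 3, 5, 6

Evaluate at each i in [0,6]:
  i=0: ✗ (none in [0,1])
  i=1: ✗ (none in [1,2])
  i=2: ✓ (witness j=3)
  i=3: ✓ (witness j=3)
  i=4: ✗ (none in [4,5])
  i=5: ✓ (witness j=6)
  i=6: ✓ (witness j=6)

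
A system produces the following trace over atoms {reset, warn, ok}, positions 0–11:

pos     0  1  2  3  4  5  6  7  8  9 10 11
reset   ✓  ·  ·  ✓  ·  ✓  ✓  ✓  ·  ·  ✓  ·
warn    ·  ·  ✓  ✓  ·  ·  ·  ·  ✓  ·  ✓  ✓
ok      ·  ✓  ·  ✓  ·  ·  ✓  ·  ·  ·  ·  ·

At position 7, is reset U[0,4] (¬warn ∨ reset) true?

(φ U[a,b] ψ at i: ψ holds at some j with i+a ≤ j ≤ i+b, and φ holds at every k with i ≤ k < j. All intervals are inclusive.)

Holds

Need some j in [7,11] with (¬warn ∨ reset), and reset at every k in [7,j-1].
  j=7: (¬warn ∨ reset) holds; no prefix to check → satisfied.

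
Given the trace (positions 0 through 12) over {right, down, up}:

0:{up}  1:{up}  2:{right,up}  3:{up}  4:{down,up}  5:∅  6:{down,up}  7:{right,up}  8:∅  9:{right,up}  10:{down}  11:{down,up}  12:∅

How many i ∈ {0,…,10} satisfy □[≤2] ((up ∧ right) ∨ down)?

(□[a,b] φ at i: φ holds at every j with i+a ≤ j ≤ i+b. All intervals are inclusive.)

1

Evaluate at each i in [0,10]:
  i=0: ✗ (fails at j=0)
  i=1: ✗ (fails at j=1)
  i=2: ✗ (fails at j=3)
  i=3: ✗ (fails at j=3)
  i=4: ✗ (fails at j=5)
  i=5: ✗ (fails at j=5)
  i=6: ✗ (fails at j=8)
  i=7: ✗ (fails at j=8)
  i=8: ✗ (fails at j=8)
  i=9: ✓ (all of [9,11])
  i=10: ✗ (fails at j=12)
Positions where it holds: {9} → 1.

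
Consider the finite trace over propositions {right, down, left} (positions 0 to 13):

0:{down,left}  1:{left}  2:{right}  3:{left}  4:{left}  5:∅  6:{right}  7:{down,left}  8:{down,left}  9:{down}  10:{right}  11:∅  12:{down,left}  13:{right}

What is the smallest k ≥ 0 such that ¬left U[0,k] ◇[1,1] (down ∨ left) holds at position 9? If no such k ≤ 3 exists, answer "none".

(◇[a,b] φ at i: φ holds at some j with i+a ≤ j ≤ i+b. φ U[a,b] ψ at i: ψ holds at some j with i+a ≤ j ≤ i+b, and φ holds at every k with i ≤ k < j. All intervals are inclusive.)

2

Need earliest j ≥ 9 with ◇[1,1] (down ∨ left), and ¬left at every k in [9,j-1].
  j=9: rhs fails.
  j=10: rhs fails.
  j=11: rhs holds; lhs holds on [9,10]. k = 2.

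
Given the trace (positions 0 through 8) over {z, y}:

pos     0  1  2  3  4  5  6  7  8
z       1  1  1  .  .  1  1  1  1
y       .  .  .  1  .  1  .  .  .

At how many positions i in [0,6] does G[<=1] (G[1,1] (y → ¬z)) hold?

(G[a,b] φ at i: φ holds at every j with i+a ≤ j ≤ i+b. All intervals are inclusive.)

Evaluate at each i in [0,6]:
  i=0: ✓ (all of [0,1])
  i=1: ✓ (all of [1,2])
  i=2: ✓ (all of [2,3])
  i=3: ✗ (fails at j=4)
  i=4: ✗ (fails at j=4)
  i=5: ✓ (all of [5,6])
  i=6: ✓ (all of [6,7])
Positions where it holds: {0, 1, 2, 5, 6} → 5.

5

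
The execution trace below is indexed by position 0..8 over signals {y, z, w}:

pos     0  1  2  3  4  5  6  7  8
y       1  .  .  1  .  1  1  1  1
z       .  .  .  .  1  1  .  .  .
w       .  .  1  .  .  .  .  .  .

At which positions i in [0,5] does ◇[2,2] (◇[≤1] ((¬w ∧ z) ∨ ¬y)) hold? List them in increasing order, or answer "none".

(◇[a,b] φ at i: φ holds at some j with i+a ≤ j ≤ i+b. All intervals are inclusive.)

Evaluate at each i in [0,5]:
  i=0: ✓ (witness j=2)
  i=1: ✓ (witness j=3)
  i=2: ✓ (witness j=4)
  i=3: ✓ (witness j=5)
  i=4: ✗ (none in [6,6])
  i=5: ✗ (none in [7,7])

0, 1, 2, 3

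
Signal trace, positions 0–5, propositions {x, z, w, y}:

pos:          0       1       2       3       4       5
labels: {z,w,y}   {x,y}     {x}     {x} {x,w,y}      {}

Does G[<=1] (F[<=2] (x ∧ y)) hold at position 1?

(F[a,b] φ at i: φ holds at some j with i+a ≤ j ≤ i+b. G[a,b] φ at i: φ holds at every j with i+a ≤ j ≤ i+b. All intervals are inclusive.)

Check F[<=2] (x ∧ y) at every j in [1,2]:
  j=1: holds (witness at 1)
  j=2: holds (witness at 4)
All positions satisfy it → formula holds.

Yes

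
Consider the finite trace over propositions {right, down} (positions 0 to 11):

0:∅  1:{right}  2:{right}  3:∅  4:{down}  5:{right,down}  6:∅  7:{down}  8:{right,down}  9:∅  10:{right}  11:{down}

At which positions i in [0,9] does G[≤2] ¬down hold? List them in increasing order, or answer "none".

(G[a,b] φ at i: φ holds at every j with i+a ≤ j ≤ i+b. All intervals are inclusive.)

Evaluate at each i in [0,9]:
  i=0: ✓ (all of [0,2])
  i=1: ✓ (all of [1,3])
  i=2: ✗ (fails at j=4)
  i=3: ✗ (fails at j=4)
  i=4: ✗ (fails at j=4)
  i=5: ✗ (fails at j=5)
  i=6: ✗ (fails at j=7)
  i=7: ✗ (fails at j=7)
  i=8: ✗ (fails at j=8)
  i=9: ✗ (fails at j=11)

0, 1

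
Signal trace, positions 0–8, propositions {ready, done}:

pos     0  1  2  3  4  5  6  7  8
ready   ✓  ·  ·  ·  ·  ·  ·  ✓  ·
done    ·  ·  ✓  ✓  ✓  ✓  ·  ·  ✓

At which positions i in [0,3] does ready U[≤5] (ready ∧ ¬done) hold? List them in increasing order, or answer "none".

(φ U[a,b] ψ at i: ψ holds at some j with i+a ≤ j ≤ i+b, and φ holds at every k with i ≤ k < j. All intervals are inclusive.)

0

Evaluate at each i in [0,3]:
  i=0: ✓ (rhs at j=0)
  i=1: ✗ (no rhs in [1,6])
  i=2: ✗ (lhs fails at k=2 before rhs at j=7)
  i=3: ✗ (lhs fails at k=3 before rhs at j=7)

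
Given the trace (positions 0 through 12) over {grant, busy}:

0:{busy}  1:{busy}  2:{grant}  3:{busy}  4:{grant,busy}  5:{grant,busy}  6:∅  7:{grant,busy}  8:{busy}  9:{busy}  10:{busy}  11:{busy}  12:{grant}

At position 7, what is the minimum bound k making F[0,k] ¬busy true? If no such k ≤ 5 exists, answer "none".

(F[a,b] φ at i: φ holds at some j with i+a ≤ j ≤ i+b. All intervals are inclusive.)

Scan j = 7,8,… for ¬busy:
  j=7: fails
  j=8: fails
  j=9: fails
  j=10: fails
  j=11: fails
  j=12: holds
First hit at j=12, so smallest k = 12-7 = 5.

5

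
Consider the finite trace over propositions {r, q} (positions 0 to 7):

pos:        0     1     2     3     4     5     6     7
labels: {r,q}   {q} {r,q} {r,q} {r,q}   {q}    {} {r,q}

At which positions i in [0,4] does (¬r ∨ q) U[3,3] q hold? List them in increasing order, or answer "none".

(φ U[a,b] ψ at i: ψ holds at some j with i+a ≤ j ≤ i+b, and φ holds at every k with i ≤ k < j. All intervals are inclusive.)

Evaluate at each i in [0,4]:
  i=0: ✓ (rhs at j=3; lhs holds on [0,2])
  i=1: ✓ (rhs at j=4; lhs holds on [1,3])
  i=2: ✓ (rhs at j=5; lhs holds on [2,4])
  i=3: ✗ (no rhs in [6,6])
  i=4: ✓ (rhs at j=7; lhs holds on [4,6])

0, 1, 2, 4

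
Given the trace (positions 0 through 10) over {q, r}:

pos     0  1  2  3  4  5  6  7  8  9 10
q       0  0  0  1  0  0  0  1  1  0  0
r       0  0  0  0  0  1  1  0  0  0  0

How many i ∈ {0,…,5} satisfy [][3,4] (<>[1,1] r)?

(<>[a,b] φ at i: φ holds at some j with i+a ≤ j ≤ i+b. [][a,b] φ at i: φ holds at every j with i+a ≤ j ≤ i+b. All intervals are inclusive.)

1

Evaluate at each i in [0,5]:
  i=0: ✗ (fails at j=3)
  i=1: ✓ (all of [4,5])
  i=2: ✗ (fails at j=6)
  i=3: ✗ (fails at j=6)
  i=4: ✗ (fails at j=7)
  i=5: ✗ (fails at j=8)
Positions where it holds: {1} → 1.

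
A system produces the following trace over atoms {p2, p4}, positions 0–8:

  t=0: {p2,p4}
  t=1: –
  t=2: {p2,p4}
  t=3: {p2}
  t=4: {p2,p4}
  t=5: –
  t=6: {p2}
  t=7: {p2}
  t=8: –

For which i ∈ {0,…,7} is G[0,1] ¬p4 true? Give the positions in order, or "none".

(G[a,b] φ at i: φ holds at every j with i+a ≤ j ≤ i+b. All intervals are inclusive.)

5, 6, 7

Evaluate at each i in [0,7]:
  i=0: ✗ (fails at j=0)
  i=1: ✗ (fails at j=2)
  i=2: ✗ (fails at j=2)
  i=3: ✗ (fails at j=4)
  i=4: ✗ (fails at j=4)
  i=5: ✓ (all of [5,6])
  i=6: ✓ (all of [6,7])
  i=7: ✓ (all of [7,8])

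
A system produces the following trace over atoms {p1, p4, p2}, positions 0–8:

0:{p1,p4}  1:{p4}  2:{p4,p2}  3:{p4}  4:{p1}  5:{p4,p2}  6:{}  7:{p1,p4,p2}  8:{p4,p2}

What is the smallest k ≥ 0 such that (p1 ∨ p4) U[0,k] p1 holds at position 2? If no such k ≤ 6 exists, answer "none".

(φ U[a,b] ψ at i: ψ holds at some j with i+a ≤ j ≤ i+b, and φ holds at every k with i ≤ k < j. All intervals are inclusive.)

Need earliest j ≥ 2 with p1, and (p1 ∨ p4) at every k in [2,j-1].
  j=2: rhs fails.
  j=3: rhs fails.
  j=4: rhs holds; lhs holds on [2,3]. k = 2.

2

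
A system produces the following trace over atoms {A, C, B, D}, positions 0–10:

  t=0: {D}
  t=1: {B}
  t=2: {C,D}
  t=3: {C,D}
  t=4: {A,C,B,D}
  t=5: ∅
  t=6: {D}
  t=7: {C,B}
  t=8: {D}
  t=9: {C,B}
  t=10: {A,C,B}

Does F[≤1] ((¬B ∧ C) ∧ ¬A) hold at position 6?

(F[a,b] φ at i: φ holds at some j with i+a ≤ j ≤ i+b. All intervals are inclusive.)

Does not hold

Check ((¬B ∧ C) ∧ ¬A) at each j in [6,7]:
  j=6: false
  j=7: false
No position in the window satisfies it → formula fails.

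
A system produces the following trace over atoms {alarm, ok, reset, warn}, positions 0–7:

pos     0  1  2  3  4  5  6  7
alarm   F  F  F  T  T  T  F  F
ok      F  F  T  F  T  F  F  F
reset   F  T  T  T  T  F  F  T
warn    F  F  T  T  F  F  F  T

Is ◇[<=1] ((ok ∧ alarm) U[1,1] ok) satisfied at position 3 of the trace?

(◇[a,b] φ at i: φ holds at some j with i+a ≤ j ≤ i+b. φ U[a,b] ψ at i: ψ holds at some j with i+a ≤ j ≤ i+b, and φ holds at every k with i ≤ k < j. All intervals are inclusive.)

Check ((ok ∧ alarm) U[1,1] ok) at each j in [3,4]:
  j=3: fails
  j=4: fails
No position in the window satisfies it → formula fails.

No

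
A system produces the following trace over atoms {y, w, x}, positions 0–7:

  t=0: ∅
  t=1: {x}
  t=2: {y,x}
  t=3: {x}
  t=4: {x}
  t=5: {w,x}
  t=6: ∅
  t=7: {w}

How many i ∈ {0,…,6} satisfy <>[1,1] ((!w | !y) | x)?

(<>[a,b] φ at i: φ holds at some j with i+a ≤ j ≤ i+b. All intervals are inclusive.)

Evaluate at each i in [0,6]:
  i=0: ✓ (witness j=1)
  i=1: ✓ (witness j=2)
  i=2: ✓ (witness j=3)
  i=3: ✓ (witness j=4)
  i=4: ✓ (witness j=5)
  i=5: ✓ (witness j=6)
  i=6: ✓ (witness j=7)
Positions where it holds: {0, 1, 2, 3, 4, 5, 6} → 7.

7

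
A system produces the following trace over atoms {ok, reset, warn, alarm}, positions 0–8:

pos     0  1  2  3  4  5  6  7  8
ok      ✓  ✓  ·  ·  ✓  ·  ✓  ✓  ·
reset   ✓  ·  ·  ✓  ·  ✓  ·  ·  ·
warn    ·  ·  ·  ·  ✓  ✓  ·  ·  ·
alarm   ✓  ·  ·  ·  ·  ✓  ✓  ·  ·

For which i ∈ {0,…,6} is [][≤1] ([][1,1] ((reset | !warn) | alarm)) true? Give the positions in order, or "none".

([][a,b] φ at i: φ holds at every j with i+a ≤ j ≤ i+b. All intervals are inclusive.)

0, 1, 4, 5, 6

Evaluate at each i in [0,6]:
  i=0: ✓ (all of [0,1])
  i=1: ✓ (all of [1,2])
  i=2: ✗ (fails at j=3)
  i=3: ✗ (fails at j=3)
  i=4: ✓ (all of [4,5])
  i=5: ✓ (all of [5,6])
  i=6: ✓ (all of [6,7])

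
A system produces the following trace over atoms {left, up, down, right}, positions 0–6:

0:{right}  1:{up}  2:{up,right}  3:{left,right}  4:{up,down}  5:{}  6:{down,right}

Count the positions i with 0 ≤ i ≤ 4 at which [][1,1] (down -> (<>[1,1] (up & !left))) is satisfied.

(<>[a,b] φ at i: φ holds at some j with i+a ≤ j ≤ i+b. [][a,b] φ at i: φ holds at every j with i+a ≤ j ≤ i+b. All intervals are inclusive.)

4

Evaluate at each i in [0,4]:
  i=0: ✓ (all of [1,1])
  i=1: ✓ (all of [2,2])
  i=2: ✓ (all of [3,3])
  i=3: ✗ (fails at j=4)
  i=4: ✓ (all of [5,5])
Positions where it holds: {0, 1, 2, 4} → 4.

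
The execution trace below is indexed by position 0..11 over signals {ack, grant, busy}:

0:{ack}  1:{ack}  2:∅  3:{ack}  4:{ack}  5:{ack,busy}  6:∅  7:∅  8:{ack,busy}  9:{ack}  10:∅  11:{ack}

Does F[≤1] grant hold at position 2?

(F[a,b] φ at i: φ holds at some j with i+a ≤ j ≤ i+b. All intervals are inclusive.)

False

Check grant at each j in [2,3]:
  j=2: false
  j=3: false
No position in the window satisfies it → formula fails.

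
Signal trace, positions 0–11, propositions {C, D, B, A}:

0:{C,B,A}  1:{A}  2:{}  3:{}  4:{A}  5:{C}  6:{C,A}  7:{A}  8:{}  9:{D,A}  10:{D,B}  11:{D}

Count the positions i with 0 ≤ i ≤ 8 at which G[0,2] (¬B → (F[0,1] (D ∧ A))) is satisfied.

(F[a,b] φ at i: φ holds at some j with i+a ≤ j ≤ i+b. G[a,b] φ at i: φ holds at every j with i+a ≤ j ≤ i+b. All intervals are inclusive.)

Evaluate at each i in [0,8]:
  i=0: ✗ (fails at j=1)
  i=1: ✗ (fails at j=1)
  i=2: ✗ (fails at j=2)
  i=3: ✗ (fails at j=3)
  i=4: ✗ (fails at j=4)
  i=5: ✗ (fails at j=5)
  i=6: ✗ (fails at j=6)
  i=7: ✗ (fails at j=7)
  i=8: ✓ (all of [8,10])
Positions where it holds: {8} → 1.

1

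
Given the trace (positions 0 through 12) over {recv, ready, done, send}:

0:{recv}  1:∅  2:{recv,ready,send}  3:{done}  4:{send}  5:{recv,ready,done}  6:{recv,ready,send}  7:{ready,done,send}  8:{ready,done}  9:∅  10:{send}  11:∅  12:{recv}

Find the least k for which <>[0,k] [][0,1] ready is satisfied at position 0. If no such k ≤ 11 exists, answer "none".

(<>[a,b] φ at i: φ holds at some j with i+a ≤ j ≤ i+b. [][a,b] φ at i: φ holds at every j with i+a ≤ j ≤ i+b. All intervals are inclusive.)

5

Scan j = 0,1,… for [][0,1] ready:
  j=0: fails
  j=1: fails
  j=2: fails
  j=3: fails
  j=4: fails
  j=5: holds
First hit at j=5, so smallest k = 5-0 = 5.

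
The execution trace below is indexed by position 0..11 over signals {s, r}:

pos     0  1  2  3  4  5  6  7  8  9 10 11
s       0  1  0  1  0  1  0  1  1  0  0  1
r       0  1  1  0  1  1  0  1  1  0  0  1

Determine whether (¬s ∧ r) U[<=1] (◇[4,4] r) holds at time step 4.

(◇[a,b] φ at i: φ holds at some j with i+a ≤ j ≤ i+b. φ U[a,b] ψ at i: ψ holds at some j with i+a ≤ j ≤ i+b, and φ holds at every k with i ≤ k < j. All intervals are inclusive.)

Need some j in [4,5] with ◇[4,4] r, and (¬s ∧ r) at every k in [4,j-1].
  j=4: ◇[4,4] r holds; no prefix to check → satisfied.

Holds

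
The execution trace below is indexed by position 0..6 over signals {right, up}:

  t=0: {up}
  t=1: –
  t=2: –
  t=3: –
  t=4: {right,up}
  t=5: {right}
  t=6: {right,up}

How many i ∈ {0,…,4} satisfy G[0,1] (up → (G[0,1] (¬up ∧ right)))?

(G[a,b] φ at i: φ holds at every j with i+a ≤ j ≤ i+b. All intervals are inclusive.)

2

Evaluate at each i in [0,4]:
  i=0: ✗ (fails at j=0)
  i=1: ✓ (all of [1,2])
  i=2: ✓ (all of [2,3])
  i=3: ✗ (fails at j=4)
  i=4: ✗ (fails at j=4)
Positions where it holds: {1, 2} → 2.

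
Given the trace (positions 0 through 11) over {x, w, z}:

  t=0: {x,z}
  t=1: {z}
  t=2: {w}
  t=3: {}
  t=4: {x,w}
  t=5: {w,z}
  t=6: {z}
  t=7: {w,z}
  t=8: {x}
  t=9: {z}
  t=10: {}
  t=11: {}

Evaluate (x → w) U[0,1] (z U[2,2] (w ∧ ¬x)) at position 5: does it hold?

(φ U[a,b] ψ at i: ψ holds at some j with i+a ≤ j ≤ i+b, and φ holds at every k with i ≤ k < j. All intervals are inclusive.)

Holds

Need some j in [5,6] with (z U[2,2] (w ∧ ¬x)), and (x → w) at every k in [5,j-1].
  j=5: (z U[2,2] (w ∧ ¬x)) holds; no prefix to check → satisfied.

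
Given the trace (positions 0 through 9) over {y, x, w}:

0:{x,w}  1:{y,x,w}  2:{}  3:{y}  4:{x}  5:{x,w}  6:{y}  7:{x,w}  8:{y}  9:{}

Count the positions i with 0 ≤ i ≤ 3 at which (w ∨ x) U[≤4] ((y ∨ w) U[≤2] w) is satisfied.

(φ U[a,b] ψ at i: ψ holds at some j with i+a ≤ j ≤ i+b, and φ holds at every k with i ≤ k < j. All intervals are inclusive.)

2

Evaluate at each i in [0,3]:
  i=0: ✓ (rhs at j=0)
  i=1: ✓ (rhs at j=1)
  i=2: ✗ (lhs fails at k=2 before rhs at j=5)
  i=3: ✗ (lhs fails at k=3 before rhs at j=5)
Positions where it holds: {0, 1} → 2.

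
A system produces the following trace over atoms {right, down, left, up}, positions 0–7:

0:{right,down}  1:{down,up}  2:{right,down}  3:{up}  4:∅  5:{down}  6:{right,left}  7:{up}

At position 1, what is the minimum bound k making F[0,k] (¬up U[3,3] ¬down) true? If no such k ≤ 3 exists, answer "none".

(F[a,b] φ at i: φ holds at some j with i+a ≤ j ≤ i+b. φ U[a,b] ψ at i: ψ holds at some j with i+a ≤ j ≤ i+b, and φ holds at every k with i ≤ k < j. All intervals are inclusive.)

Scan j = 1,2,… for (¬up U[3,3] ¬down):
  j=1: fails
  j=2: fails
  j=3: fails
  j=4: holds
First hit at j=4, so smallest k = 4-1 = 3.

3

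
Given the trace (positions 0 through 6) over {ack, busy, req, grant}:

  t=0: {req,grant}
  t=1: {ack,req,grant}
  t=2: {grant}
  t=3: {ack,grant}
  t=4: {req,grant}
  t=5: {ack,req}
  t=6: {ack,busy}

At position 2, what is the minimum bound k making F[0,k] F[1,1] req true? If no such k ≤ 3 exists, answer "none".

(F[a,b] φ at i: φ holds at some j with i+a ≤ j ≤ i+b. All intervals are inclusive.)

Scan j = 2,3,… for F[1,1] req:
  j=2: fails
  j=3: holds
First hit at j=3, so smallest k = 3-2 = 1.

1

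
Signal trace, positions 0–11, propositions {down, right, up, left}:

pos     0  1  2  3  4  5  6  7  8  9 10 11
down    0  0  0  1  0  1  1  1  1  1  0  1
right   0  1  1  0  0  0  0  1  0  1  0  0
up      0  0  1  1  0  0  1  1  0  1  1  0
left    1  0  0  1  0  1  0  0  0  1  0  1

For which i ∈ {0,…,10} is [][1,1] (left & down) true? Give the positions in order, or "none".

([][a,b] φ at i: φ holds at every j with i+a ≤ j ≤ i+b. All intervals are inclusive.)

2, 4, 8, 10

Evaluate at each i in [0,10]:
  i=0: ✗ (fails at j=1)
  i=1: ✗ (fails at j=2)
  i=2: ✓ (all of [3,3])
  i=3: ✗ (fails at j=4)
  i=4: ✓ (all of [5,5])
  i=5: ✗ (fails at j=6)
  i=6: ✗ (fails at j=7)
  i=7: ✗ (fails at j=8)
  i=8: ✓ (all of [9,9])
  i=9: ✗ (fails at j=10)
  i=10: ✓ (all of [11,11])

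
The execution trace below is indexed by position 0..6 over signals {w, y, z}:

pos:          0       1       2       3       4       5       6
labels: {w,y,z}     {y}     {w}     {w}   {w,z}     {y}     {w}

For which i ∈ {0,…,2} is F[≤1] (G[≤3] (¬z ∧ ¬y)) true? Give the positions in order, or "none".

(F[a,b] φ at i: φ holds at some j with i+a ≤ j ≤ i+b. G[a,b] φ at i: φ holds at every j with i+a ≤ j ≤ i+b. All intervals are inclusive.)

Evaluate at each i in [0,2]:
  i=0: ✗ (none in [0,1])
  i=1: ✗ (none in [1,2])
  i=2: ✗ (none in [2,3])

none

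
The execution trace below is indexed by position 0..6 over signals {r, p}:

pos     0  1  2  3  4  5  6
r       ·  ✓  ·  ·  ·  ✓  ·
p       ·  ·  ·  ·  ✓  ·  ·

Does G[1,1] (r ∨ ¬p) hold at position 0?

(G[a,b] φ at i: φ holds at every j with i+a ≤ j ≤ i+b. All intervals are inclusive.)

True

Check (r ∨ ¬p) at every j in [1,1]:
  j=1: true
All positions satisfy it → formula holds.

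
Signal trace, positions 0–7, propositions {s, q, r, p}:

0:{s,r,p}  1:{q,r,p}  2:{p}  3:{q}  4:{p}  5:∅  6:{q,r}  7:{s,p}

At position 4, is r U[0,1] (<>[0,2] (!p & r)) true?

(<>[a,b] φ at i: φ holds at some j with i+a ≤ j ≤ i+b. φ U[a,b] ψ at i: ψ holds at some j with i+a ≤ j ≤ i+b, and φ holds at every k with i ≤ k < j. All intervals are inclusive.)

Yes

Need some j in [4,5] with <>[0,2] (!p & r), and r at every k in [4,j-1].
  j=4: <>[0,2] (!p & r) holds; no prefix to check → satisfied.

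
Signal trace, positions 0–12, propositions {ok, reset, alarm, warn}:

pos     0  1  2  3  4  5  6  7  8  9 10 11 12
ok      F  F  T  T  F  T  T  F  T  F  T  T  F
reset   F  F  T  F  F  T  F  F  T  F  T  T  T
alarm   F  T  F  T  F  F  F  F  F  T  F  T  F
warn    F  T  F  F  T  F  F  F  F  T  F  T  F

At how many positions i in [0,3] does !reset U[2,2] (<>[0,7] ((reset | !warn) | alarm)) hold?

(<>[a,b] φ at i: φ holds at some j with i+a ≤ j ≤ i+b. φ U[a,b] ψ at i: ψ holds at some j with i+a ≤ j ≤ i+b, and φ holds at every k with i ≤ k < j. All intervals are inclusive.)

2

Evaluate at each i in [0,3]:
  i=0: ✓ (rhs at j=2; lhs holds on [0,1])
  i=1: ✗ (lhs fails at k=2 before rhs at j=3)
  i=2: ✗ (lhs fails at k=2 before rhs at j=4)
  i=3: ✓ (rhs at j=5; lhs holds on [3,4])
Positions where it holds: {0, 3} → 2.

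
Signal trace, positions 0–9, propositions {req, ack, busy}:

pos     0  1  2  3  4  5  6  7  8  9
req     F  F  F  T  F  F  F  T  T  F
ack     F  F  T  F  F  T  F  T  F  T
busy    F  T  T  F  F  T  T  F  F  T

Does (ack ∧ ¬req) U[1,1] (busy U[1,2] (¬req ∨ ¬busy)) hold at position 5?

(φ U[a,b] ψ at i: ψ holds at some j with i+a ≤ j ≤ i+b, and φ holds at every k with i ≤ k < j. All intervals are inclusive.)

Yes

Need some j in [6,6] with (busy U[1,2] (¬req ∨ ¬busy)), and (ack ∧ ¬req) at every k in [5,j-1].
  j=6: (busy U[1,2] (¬req ∨ ¬busy)) holds; (ack ∧ ¬req) holds at every k in [5,5] → satisfied.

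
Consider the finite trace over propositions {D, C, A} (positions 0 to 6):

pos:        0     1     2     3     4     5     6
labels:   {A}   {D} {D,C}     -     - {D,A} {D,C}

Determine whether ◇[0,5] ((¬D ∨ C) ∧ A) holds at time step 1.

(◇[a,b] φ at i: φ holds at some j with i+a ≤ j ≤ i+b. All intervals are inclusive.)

Check ((¬D ∨ C) ∧ A) at each j in [1,6]:
  j=1: false
  j=2: false
  j=3: false
  j=4: false
  j=5: false
  j=6: false
No position in the window satisfies it → formula fails.

False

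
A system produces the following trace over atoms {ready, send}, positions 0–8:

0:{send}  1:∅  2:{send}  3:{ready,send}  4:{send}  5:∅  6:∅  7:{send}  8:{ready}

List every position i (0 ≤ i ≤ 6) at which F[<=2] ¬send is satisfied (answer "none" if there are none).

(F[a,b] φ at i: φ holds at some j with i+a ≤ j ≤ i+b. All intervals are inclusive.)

0, 1, 3, 4, 5, 6

Evaluate at each i in [0,6]:
  i=0: ✓ (witness j=1)
  i=1: ✓ (witness j=1)
  i=2: ✗ (none in [2,4])
  i=3: ✓ (witness j=5)
  i=4: ✓ (witness j=5)
  i=5: ✓ (witness j=5)
  i=6: ✓ (witness j=6)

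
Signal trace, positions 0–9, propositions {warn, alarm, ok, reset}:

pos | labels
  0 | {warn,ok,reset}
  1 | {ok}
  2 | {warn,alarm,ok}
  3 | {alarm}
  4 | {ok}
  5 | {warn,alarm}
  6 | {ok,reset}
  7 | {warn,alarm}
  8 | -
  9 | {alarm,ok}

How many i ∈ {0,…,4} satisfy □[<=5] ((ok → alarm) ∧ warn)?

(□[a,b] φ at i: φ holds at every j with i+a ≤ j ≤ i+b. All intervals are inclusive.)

0

Evaluate at each i in [0,4]:
  i=0: ✗ (fails at j=0)
  i=1: ✗ (fails at j=1)
  i=2: ✗ (fails at j=3)
  i=3: ✗ (fails at j=3)
  i=4: ✗ (fails at j=4)
Positions where it holds: {} → 0.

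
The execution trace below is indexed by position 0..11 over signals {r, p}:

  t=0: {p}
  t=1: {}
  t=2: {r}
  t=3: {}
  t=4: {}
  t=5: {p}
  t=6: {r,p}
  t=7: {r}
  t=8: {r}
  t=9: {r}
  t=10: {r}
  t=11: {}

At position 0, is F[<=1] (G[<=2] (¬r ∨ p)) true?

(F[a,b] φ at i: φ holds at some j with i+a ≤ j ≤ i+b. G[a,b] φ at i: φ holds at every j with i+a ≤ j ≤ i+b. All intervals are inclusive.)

Check G[<=2] (¬r ∨ p) at each j in [0,1]:
  j=0: fails at 2
  j=1: fails at 2
No position in the window satisfies it → formula fails.

Does not hold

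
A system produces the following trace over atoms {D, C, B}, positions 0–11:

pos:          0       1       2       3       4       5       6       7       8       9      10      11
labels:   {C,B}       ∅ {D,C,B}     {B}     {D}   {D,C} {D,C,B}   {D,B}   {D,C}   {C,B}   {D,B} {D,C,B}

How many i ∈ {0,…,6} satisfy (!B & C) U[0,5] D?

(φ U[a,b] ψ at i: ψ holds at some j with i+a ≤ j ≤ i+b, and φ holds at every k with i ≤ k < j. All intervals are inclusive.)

Evaluate at each i in [0,6]:
  i=0: ✗ (lhs fails at k=0 before rhs at j=2)
  i=1: ✗ (lhs fails at k=1 before rhs at j=2)
  i=2: ✓ (rhs at j=2)
  i=3: ✗ (lhs fails at k=3 before rhs at j=4)
  i=4: ✓ (rhs at j=4)
  i=5: ✓ (rhs at j=5)
  i=6: ✓ (rhs at j=6)
Positions where it holds: {2, 4, 5, 6} → 4.

4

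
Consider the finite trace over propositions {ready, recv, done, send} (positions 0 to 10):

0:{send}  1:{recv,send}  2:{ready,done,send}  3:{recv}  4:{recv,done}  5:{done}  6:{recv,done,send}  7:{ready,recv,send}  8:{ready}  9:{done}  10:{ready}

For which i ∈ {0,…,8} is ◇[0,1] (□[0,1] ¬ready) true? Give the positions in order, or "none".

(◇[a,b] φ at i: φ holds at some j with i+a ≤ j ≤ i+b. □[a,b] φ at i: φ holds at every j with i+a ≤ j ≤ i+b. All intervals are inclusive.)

0, 2, 3, 4, 5

Evaluate at each i in [0,8]:
  i=0: ✓ (witness j=0)
  i=1: ✗ (none in [1,2])
  i=2: ✓ (witness j=3)
  i=3: ✓ (witness j=3)
  i=4: ✓ (witness j=4)
  i=5: ✓ (witness j=5)
  i=6: ✗ (none in [6,7])
  i=7: ✗ (none in [7,8])
  i=8: ✗ (none in [8,9])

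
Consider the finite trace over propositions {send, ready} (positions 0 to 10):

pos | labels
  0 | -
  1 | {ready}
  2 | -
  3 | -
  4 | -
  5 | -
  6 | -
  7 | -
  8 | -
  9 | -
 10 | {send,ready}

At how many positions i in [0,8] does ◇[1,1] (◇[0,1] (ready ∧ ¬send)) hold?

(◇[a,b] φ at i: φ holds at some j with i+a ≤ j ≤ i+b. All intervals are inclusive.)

1

Evaluate at each i in [0,8]:
  i=0: ✓ (witness j=1)
  i=1: ✗ (none in [2,2])
  i=2: ✗ (none in [3,3])
  i=3: ✗ (none in [4,4])
  i=4: ✗ (none in [5,5])
  i=5: ✗ (none in [6,6])
  i=6: ✗ (none in [7,7])
  i=7: ✗ (none in [8,8])
  i=8: ✗ (none in [9,9])
Positions where it holds: {0} → 1.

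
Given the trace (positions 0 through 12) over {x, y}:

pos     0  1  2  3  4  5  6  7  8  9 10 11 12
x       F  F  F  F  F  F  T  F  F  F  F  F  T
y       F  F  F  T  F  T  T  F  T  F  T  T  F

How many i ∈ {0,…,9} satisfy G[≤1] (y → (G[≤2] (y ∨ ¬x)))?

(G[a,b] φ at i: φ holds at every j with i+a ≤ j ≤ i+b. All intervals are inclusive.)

Evaluate at each i in [0,9]:
  i=0: ✓ (all of [0,1])
  i=1: ✓ (all of [1,2])
  i=2: ✓ (all of [2,3])
  i=3: ✓ (all of [3,4])
  i=4: ✓ (all of [4,5])
  i=5: ✓ (all of [5,6])
  i=6: ✓ (all of [6,7])
  i=7: ✓ (all of [7,8])
  i=8: ✓ (all of [8,9])
  i=9: ✗ (fails at j=10)
Positions where it holds: {0, 1, 2, 3, 4, 5, 6, 7, 8} → 9.

9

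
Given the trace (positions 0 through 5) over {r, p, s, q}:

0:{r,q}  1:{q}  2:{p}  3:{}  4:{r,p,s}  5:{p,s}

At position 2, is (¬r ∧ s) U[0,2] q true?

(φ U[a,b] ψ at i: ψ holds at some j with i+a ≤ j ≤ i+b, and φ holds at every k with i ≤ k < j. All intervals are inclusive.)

Need some j in [2,4] with q, and (¬r ∧ s) at every k in [2,j-1].
  j=2: q false.
  j=3: q false.
  j=4: q false.
No j in the window works → until fails.

Does not hold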